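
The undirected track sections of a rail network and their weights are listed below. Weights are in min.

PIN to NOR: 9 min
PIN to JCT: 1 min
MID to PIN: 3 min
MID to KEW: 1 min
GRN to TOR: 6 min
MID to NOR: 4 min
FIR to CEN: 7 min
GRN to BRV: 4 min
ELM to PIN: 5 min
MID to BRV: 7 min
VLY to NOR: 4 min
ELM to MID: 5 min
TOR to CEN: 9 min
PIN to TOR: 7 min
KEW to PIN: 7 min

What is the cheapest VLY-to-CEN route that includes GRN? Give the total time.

Best VLY to GRN: VLY → NOR → MID → BRV → GRN costing 19
Shortest GRN→CEN: GRN → TOR → CEN = 15
Total via GRN: 19 + 15 = 34 min.

34 min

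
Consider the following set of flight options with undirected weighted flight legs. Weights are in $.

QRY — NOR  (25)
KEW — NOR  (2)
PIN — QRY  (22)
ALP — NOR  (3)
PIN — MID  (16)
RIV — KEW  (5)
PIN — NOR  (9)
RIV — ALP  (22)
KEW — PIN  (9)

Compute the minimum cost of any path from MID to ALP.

Candidate routes:
MID - PIN - NOR - ALP: 16+9+3 = 28
MID - PIN - KEW - RIV - ALP: 16+9+5+22 = 52
MID - PIN - KEW - NOR - ALP: 16+9+2+3 = 30
MID - PIN - NOR - KEW - RIV - ALP: 16+9+2+5+22 = 54
Cheapest is MID - PIN - NOR - ALP at $28.

$28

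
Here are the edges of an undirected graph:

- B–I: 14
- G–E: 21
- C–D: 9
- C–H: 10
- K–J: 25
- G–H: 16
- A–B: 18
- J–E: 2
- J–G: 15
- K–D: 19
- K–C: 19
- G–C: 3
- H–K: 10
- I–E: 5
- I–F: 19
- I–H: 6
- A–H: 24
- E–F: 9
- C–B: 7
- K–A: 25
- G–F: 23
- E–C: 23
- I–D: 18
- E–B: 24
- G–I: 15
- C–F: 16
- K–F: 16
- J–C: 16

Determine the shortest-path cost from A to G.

28

Settle nodes by increasing distance from A:
A: 0
B: 18  (via A)
H: 24  (via A)
C: 25  (via B)
K: 25  (via A)
G: 28  (via C)
Shortest route: A–B–C–G = 28.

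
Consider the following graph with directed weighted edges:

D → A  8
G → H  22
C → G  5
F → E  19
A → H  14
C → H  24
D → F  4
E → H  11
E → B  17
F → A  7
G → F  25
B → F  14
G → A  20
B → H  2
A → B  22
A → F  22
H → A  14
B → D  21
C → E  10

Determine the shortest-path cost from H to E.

Shortest distances from H:
H: 0
A: 14  (via H)
B: 36  (via A)
F: 36  (via A)
E: 55  (via F)
Shortest route: H → A → F → E = 55.

55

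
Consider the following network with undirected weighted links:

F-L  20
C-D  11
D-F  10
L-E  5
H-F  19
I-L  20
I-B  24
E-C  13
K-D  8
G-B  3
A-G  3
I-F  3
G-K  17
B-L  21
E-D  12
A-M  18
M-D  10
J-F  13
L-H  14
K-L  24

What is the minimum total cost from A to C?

Running Dijkstra from A:
A: 0
G: 3  (via A)
B: 6  (via G)
M: 18  (via A)
K: 20  (via G)
L: 27  (via B)
D: 28  (via M)
I: 30  (via B)
E: 32  (via L)
F: 33  (via I)
C: 39  (via D)
Shortest route: A → M → D → C = 39.

39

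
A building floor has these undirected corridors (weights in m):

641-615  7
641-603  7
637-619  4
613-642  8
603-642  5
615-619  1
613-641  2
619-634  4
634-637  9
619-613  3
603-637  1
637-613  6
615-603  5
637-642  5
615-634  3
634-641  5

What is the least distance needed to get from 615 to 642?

Candidate routes:
615 - 619 - 637 - 603 - 642: 1+4+1+5 = 11
615 - 603 - 637 - 642: 5+1+5 = 11
615 - 619 - 637 - 642: 1+4+5 = 10
Cheapest is 615 - 619 - 637 - 642 at 10 m.

10 m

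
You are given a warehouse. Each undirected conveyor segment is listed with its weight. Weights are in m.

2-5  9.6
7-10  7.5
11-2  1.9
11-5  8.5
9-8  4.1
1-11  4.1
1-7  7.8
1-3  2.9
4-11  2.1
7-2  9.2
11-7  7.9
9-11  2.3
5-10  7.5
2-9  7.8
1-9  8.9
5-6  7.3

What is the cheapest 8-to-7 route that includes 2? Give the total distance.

Shortest 8→2: 8 → 9 → 11 → 2 = 8.3
Shortest 2→7: 2 → 7 = 9.2
Total via 2: 8.3 + 9.2 = 17.5 m.

17.5 m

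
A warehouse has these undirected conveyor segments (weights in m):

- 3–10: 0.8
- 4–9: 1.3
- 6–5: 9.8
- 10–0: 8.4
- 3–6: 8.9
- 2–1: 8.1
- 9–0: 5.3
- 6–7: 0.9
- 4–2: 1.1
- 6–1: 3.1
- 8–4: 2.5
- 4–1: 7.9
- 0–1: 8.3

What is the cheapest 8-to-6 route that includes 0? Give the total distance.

20.5 m

Shortest 8→0: 8 → 4 → 9 → 0 = 9.1
Best 0 to 6: 0 → 1 → 6 costing 11.4
Total via 0: 9.1 + 11.4 = 20.5 m.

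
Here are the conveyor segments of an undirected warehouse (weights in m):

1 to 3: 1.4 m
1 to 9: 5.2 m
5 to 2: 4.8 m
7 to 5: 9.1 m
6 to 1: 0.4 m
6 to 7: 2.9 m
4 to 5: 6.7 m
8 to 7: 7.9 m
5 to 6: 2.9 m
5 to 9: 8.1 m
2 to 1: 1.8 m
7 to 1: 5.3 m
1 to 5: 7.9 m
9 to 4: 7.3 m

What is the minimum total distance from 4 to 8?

20.4 m

Enumerating some paths:
4–9–1–6–7–8: 7.3+5.2+0.4+2.9+7.9 = 23.7
4–5–6–1–7–8: 6.7+2.9+0.4+5.3+7.9 = 23.2
4–5–6–7–8: 6.7+2.9+2.9+7.9 = 20.4
The minimum is 20.4 m via 4–5–6–7–8.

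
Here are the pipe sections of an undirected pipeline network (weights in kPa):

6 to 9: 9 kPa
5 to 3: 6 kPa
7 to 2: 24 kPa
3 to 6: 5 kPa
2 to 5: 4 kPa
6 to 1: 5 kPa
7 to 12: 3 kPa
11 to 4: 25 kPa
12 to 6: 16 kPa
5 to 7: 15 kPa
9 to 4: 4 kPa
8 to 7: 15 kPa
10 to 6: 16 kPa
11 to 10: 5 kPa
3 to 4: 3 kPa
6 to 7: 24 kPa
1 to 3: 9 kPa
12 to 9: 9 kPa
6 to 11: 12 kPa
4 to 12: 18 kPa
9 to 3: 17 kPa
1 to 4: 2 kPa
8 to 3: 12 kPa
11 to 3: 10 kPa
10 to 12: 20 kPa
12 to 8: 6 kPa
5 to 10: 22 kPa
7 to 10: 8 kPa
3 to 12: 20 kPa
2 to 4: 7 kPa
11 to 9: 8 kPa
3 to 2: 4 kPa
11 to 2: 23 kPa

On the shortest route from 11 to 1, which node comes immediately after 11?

9

Enumerating some paths:
11 → 3 → 4 → 1: 10+3+2 = 15
11 → 9 → 4 → 1: 8+4+2 = 14
11 → 6 → 1: 12+5 = 17
Cheapest is 11 → 9 → 4 → 1 at 14 kPa.
So from 11 the first move is to 9.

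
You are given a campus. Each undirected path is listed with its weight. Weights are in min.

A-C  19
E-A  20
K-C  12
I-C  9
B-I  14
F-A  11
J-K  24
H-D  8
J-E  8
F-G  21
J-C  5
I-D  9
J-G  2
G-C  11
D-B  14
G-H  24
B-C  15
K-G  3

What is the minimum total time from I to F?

Running Dijkstra from I:
I: 0
C: 9  (via I)
D: 9  (via I)
B: 14  (via I)
J: 14  (via C)
G: 16  (via J)
H: 17  (via D)
K: 19  (via G)
E: 22  (via J)
A: 28  (via C)
F: 37  (via G)
Shortest route: I → C → J → G → F = 37 min.

37 min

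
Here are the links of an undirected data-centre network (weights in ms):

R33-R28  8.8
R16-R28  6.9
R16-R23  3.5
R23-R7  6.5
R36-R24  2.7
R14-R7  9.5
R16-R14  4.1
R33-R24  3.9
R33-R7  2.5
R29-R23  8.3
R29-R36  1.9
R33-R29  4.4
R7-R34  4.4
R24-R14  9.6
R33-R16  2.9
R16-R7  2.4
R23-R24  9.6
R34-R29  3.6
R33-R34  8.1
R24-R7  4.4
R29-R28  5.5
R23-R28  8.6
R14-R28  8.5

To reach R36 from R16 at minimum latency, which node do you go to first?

Candidate routes:
R16 → R33 → R24 → R36: 2.9+3.9+2.7 = 9.5
R16 → R33 → R29 → R36: 2.9+4.4+1.9 = 9.2
Cheapest is R16 → R33 → R29 → R36 at 9.2 ms.
So from R16 the first move is to R33.

R33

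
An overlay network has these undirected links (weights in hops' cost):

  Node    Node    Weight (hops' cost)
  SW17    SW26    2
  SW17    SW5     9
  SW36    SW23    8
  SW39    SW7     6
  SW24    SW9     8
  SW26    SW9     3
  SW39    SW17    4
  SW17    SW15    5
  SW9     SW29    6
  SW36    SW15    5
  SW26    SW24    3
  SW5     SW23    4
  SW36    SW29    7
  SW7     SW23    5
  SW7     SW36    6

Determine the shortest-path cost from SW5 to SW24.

Shortest distances from SW5:
SW5: 0
SW23: 4  (via SW5)
SW7: 9  (via SW23)
SW17: 9  (via SW5)
SW26: 11  (via SW17)
SW36: 12  (via SW23)
SW39: 13  (via SW17)
SW24: 14  (via SW26)
Shortest route: SW5 → SW17 → SW26 → SW24 = 14 hops' cost.

14 hops' cost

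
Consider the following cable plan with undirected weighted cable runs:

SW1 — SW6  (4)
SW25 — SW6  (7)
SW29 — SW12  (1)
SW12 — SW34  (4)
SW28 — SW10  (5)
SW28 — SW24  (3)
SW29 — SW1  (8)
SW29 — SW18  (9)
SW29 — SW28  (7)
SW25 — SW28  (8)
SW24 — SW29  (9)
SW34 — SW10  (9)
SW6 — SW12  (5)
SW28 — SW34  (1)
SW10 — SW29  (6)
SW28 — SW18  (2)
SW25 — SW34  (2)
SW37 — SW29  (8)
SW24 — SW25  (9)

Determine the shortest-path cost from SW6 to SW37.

Settle nodes by increasing distance from SW6:
SW6: 0
SW1: 4  (via SW6)
SW12: 5  (via SW6)
SW29: 6  (via SW12)
SW25: 7  (via SW6)
SW34: 9  (via SW12)
SW28: 10  (via SW34)
SW18: 12  (via SW28)
SW10: 12  (via SW29)
SW24: 13  (via SW28)
SW37: 14  (via SW29)
Shortest route: SW6–SW12–SW29–SW37 = 14.

14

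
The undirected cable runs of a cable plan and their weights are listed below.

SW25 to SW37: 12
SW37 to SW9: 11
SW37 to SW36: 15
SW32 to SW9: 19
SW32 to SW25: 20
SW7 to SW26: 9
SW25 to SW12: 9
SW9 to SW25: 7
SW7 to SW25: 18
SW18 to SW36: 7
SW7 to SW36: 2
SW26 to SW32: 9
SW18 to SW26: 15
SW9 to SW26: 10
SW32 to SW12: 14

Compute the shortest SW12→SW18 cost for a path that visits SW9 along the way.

41

Shortest SW12→SW9: SW12–SW25–SW9 = 16
Shortest SW9→SW18: SW9–SW26–SW18 = 25
Total via SW9: 16 + 25 = 41.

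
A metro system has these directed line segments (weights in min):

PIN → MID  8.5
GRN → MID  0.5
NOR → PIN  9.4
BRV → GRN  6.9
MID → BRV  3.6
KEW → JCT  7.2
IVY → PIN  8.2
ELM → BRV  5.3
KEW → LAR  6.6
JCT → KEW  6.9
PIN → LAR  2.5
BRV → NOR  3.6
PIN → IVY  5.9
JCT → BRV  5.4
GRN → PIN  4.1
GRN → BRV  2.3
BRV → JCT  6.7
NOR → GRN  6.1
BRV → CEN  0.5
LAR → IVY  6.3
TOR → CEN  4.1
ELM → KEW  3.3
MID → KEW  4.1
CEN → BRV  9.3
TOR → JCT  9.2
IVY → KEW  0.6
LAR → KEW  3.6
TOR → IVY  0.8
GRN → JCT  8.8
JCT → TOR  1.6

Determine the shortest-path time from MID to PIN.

Shortest distances from MID:
MID: 0
BRV: 3.6  (via MID)
CEN: 4.1  (via BRV)
KEW: 4.1  (via MID)
NOR: 7.2  (via BRV)
JCT: 10.3  (via BRV)
GRN: 10.5  (via BRV)
LAR: 10.7  (via KEW)
TOR: 11.9  (via JCT)
IVY: 12.7  (via TOR)
PIN: 14.6  (via GRN)
Shortest route: MID → BRV → GRN → PIN = 14.6 min.

14.6 min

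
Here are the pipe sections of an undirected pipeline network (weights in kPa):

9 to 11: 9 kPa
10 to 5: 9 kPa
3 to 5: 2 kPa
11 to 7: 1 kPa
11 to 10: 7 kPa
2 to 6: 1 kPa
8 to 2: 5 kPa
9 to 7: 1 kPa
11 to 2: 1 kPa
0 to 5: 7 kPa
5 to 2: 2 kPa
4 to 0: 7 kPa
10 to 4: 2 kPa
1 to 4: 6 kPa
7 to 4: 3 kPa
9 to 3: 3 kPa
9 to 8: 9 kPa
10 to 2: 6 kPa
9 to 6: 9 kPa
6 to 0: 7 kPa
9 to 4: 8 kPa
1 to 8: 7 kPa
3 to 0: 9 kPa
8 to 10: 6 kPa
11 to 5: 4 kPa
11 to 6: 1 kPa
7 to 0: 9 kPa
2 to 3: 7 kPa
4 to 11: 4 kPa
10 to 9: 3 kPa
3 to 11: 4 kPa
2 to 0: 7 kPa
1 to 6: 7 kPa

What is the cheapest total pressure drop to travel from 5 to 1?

Candidate routes:
5–2–11–6–1: 2+1+1+7 = 11
5–2–6–1: 2+1+7 = 10
Cheapest is 5–2–6–1 at 10 kPa.

10 kPa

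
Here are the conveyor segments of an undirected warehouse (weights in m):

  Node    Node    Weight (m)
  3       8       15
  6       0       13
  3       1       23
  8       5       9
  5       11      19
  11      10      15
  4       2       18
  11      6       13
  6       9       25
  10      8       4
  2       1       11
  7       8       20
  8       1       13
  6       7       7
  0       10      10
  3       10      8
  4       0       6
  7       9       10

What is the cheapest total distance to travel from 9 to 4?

36 m

Enumerating some paths:
9–7–6–0–4: 10+7+13+6 = 36
9–6–0–4: 25+13+6 = 44
9–7–8–10–0–4: 10+20+4+10+6 = 50
9–7–6–11–10–0–4: 10+7+13+15+10+6 = 61
Cheapest is 9–7–6–0–4 at 36 m.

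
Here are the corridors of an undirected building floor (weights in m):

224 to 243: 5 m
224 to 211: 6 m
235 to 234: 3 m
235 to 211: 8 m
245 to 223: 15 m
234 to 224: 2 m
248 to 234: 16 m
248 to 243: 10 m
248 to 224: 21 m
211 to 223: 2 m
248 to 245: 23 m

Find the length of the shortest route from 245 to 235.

Candidate routes:
245 → 248 → 234 → 235: 23+16+3 = 42
245 → 223 → 211 → 224 → 234 → 235: 15+2+6+2+3 = 28
245 → 223 → 211 → 235: 15+2+8 = 25
The minimum is 25 m via 245 → 223 → 211 → 235.

25 m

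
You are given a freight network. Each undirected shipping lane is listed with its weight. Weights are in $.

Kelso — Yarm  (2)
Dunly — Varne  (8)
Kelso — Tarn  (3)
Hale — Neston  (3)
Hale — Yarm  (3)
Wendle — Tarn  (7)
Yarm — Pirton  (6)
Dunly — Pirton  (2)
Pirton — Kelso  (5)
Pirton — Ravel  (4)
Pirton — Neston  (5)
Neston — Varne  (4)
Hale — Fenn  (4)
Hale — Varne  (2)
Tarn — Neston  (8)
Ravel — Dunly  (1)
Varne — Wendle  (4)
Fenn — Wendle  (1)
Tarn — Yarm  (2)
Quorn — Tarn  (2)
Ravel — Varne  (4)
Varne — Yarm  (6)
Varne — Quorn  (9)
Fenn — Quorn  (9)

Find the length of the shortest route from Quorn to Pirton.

$10

Candidate routes:
Quorn → Tarn → Kelso → Yarm → Pirton: 2+3+2+6 = 13
Quorn → Tarn → Yarm → Pirton: 2+2+6 = 10
Quorn → Tarn → Yarm → Kelso → Pirton: 2+2+2+5 = 11
Quorn → Tarn → Neston → Pirton: 2+8+5 = 15
The minimum is $10 via Quorn → Tarn → Yarm → Pirton.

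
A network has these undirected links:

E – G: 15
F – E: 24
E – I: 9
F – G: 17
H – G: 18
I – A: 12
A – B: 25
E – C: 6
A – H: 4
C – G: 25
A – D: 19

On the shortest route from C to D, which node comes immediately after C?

Enumerating some paths:
C–E–I–A–D: 6+9+12+19 = 46
C–E–G–H–A–D: 6+15+18+4+19 = 62
C–G–H–A–D: 25+18+4+19 = 66
The minimum is 46 via C–E–I–A–D.
So from C the first move is to E.

E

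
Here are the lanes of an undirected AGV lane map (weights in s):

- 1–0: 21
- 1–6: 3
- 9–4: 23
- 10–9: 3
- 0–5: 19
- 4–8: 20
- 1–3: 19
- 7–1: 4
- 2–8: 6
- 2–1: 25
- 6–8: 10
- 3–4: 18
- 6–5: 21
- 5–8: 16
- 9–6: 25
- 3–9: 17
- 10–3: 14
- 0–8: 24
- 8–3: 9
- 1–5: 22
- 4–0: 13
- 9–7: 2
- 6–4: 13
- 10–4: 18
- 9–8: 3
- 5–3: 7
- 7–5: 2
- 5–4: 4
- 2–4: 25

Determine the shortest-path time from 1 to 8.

Settle nodes by increasing distance from 1:
1: 0
6: 3  (via 1)
7: 4  (via 1)
5: 6  (via 7)
9: 6  (via 7)
8: 9  (via 9)
Shortest route: 1 → 7 → 9 → 8 = 9 s.

9 s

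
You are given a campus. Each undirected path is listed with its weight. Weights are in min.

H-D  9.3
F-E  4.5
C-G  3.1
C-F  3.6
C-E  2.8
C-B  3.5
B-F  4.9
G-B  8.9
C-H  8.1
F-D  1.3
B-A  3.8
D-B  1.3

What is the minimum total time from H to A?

Running Dijkstra from H:
H: 0
C: 8.1  (via H)
D: 9.3  (via H)
B: 10.6  (via D)
F: 10.6  (via D)
E: 10.9  (via C)
G: 11.2  (via C)
A: 14.4  (via B)
Shortest route: H–D–B–A = 14.4 min.

14.4 min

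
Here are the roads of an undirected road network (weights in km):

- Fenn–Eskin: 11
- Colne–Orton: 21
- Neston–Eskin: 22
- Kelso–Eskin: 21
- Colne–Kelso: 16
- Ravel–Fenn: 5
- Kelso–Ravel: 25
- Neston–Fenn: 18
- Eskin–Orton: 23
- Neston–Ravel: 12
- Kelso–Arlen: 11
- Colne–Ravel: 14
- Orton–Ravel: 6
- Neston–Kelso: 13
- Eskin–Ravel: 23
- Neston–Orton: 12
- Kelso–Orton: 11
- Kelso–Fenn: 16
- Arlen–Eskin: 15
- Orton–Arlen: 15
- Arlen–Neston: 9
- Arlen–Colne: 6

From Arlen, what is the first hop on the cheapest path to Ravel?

Colne

Enumerating some paths:
Arlen–Orton–Ravel: 15+6 = 21
Arlen–Neston–Ravel: 9+12 = 21
Arlen–Colne–Ravel: 6+14 = 20
The minimum is 20 km via Arlen–Colne–Ravel.
So from Arlen the first move is to Colne.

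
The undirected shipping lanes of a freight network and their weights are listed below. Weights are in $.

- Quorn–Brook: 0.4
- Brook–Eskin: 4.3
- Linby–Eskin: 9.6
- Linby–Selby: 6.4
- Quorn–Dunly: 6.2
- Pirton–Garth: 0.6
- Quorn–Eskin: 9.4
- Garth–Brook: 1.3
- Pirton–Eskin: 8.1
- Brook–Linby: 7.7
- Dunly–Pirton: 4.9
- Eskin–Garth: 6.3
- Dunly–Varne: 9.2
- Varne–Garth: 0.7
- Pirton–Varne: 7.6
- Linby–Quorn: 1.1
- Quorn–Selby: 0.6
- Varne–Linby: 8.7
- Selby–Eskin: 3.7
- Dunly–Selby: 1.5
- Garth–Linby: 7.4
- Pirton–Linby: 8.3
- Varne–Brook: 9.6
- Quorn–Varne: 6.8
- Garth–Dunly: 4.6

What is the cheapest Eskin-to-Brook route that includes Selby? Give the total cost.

$4.7

Best Eskin to Selby: Eskin–Selby costing 3.7
Best Selby to Brook: Selby–Quorn–Brook costing 1
Total via Selby: 3.7 + 1 = $4.7.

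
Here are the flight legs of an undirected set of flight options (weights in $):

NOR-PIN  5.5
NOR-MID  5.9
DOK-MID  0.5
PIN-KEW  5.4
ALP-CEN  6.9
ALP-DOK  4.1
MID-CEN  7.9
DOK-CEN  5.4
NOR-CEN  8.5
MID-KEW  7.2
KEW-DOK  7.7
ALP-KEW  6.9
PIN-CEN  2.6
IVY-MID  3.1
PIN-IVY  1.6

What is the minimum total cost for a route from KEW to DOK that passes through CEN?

Best KEW to CEN: KEW → PIN → CEN costing 8
Best CEN to DOK: CEN → DOK costing 5.4
Total via CEN: 8 + 5.4 = $13.4.

$13.4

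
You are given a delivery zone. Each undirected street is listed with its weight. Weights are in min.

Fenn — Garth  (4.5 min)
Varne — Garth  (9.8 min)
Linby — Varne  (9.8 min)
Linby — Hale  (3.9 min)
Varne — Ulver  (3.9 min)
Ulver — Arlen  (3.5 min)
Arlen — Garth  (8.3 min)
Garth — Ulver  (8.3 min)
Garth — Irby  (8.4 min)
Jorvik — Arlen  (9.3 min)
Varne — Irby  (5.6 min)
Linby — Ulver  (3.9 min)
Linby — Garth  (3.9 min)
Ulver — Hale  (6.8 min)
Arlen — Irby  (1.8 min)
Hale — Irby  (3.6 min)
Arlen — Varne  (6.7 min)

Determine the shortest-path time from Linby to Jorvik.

16.7 min

Shortest distances from Linby:
Linby: 0
Hale: 3.9  (via Linby)
Ulver: 3.9  (via Linby)
Garth: 3.9  (via Linby)
Arlen: 7.4  (via Ulver)
Irby: 7.5  (via Hale)
Varne: 7.8  (via Ulver)
Fenn: 8.4  (via Garth)
Jorvik: 16.7  (via Arlen)
Shortest route: Linby → Ulver → Arlen → Jorvik = 16.7 min.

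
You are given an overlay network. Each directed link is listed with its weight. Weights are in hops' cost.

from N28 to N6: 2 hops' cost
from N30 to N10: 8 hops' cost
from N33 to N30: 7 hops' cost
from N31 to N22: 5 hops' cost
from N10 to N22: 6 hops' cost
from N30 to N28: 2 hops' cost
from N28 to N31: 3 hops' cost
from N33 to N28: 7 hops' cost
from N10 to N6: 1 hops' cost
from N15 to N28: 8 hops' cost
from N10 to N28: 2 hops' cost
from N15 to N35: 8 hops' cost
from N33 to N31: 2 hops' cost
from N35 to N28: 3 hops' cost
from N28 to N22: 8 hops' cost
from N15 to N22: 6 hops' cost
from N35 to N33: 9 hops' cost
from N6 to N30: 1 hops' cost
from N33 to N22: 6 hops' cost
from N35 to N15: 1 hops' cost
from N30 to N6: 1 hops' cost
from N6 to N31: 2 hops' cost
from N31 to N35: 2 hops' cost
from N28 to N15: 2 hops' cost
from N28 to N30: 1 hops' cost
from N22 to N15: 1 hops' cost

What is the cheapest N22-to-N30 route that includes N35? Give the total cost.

Shortest N22→N35: N22 → N15 → N35 = 9
Best N35 to N30: N35 → N28 → N30 costing 4
Total via N35: 9 + 4 = 13 hops' cost.

13 hops' cost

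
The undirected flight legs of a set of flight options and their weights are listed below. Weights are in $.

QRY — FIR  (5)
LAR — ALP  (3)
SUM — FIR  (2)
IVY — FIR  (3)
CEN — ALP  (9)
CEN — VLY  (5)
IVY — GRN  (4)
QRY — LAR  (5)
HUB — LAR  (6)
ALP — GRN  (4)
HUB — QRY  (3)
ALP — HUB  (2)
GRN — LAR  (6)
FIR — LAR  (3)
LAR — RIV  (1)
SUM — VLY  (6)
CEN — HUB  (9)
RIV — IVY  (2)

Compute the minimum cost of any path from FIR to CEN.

$13

Compare a few routes:
FIR–LAR–ALP–CEN: 3+3+9 = 15
FIR–SUM–VLY–CEN: 2+6+5 = 13
Cheapest is FIR–SUM–VLY–CEN at $13.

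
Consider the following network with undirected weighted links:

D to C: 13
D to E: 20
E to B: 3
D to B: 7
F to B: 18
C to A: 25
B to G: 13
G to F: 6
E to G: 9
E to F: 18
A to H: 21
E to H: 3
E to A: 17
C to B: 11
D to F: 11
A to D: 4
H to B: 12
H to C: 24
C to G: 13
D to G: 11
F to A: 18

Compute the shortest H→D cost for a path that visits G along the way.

23

Shortest H→G: H–E–G = 12
Best G to D: G–D costing 11
Total via G: 12 + 11 = 23.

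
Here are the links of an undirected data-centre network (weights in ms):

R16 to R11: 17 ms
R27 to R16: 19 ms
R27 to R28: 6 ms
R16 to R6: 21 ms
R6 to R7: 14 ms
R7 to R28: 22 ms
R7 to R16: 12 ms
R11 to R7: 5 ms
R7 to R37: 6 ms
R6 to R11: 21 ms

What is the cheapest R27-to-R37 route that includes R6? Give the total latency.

Shortest R27→R6: R27–R16–R6 = 40
Best R6 to R37: R6–R7–R37 costing 20
Total via R6: 40 + 20 = 60 ms.

60 ms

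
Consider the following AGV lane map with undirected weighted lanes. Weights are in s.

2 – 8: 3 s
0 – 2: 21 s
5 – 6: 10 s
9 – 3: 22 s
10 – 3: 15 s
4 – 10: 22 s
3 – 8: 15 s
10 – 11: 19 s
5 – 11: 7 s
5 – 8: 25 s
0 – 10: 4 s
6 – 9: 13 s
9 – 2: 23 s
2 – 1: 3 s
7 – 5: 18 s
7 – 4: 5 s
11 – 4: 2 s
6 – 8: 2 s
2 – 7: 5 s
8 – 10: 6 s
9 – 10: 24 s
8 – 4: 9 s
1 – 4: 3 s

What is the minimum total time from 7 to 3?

23 s

Candidate routes:
7 → 4 → 1 → 2 → 8 → 3: 5+3+3+3+15 = 29
7 → 2 → 8 → 10 → 3: 5+3+6+15 = 29
7 → 4 → 8 → 3: 5+9+15 = 29
7 → 2 → 8 → 3: 5+3+15 = 23
The minimum is 23 s via 7 → 2 → 8 → 3.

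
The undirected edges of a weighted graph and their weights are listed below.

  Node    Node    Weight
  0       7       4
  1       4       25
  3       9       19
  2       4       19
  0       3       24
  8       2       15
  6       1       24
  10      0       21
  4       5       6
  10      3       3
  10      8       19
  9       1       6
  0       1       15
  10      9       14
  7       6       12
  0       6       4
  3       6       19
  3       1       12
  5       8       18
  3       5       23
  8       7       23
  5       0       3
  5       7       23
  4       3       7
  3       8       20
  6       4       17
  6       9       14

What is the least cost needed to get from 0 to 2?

Running Dijkstra from 0:
0: 0
5: 3  (via 0)
6: 4  (via 0)
7: 4  (via 0)
4: 9  (via 5)
1: 15  (via 0)
3: 16  (via 4)
9: 18  (via 6)
10: 19  (via 3)
8: 21  (via 5)
2: 28  (via 4)
Shortest route: 0–5–4–2 = 28.

28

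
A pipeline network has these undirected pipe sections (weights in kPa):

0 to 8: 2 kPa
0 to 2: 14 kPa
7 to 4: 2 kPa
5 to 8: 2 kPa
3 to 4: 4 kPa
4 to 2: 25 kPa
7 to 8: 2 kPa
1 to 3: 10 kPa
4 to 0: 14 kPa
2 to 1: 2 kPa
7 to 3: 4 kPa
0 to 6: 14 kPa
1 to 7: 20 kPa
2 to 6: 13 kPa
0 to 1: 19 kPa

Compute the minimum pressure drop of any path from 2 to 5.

18 kPa

Running Dijkstra from 2:
2: 0
1: 2  (via 2)
3: 12  (via 1)
6: 13  (via 2)
0: 14  (via 2)
4: 16  (via 3)
7: 16  (via 3)
8: 16  (via 0)
5: 18  (via 8)
Shortest route: 2–0–8–5 = 18 kPa.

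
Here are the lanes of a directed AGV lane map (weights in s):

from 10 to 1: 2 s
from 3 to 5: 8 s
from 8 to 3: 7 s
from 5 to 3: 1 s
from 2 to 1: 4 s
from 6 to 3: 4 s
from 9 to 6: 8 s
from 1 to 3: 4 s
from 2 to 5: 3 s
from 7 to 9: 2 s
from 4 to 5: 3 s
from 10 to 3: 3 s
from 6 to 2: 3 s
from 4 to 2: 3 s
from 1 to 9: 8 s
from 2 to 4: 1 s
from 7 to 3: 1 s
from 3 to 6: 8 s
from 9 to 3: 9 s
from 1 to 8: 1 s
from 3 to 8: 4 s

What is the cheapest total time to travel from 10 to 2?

14 s

Running Dijkstra from 10:
10: 0
1: 2  (via 10)
3: 3  (via 10)
8: 3  (via 1)
9: 10  (via 1)
5: 11  (via 3)
6: 11  (via 3)
2: 14  (via 6)
Shortest route: 10 → 3 → 6 → 2 = 14 s.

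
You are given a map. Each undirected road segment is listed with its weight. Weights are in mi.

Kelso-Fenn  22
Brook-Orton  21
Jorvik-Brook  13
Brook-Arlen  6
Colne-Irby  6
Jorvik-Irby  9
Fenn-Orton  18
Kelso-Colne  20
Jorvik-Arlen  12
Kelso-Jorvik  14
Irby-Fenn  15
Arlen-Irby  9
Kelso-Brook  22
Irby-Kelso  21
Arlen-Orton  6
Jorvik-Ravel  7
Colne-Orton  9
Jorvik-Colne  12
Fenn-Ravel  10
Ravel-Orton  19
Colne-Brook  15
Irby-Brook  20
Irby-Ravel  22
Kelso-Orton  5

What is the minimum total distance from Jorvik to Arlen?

Running Dijkstra from Jorvik:
Jorvik: 0
Ravel: 7  (via Jorvik)
Irby: 9  (via Jorvik)
Colne: 12  (via Jorvik)
Arlen: 12  (via Jorvik)
Shortest route: Jorvik → Arlen = 12 mi.

12 mi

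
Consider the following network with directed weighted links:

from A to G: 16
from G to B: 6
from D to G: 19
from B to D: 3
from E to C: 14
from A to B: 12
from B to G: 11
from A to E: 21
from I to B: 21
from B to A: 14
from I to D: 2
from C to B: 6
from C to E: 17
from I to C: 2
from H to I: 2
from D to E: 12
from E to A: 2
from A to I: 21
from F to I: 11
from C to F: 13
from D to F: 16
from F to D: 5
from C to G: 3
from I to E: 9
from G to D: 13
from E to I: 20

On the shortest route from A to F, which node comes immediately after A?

Candidate routes:
A → I → C → F: 21+2+13 = 36
A → I → D → F: 21+2+16 = 39
A → G → B → D → F: 16+6+3+16 = 41
A → B → D → F: 12+3+16 = 31
Cheapest is A → B → D → F at 31.
So from A the first move is to B.

B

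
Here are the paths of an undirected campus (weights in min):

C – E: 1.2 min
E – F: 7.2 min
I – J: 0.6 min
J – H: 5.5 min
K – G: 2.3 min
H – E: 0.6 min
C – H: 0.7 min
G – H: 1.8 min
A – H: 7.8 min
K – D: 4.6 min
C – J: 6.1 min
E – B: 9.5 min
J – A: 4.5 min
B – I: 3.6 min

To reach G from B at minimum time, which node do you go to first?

I

Compare a few routes:
B - E - H - G: 9.5+0.6+1.8 = 11.9
B - E - C - H - G: 9.5+1.2+0.7+1.8 = 13.2
B - I - J - C - H - G: 3.6+0.6+6.1+0.7+1.8 = 12.8
B - I - J - H - G: 3.6+0.6+5.5+1.8 = 11.5
Cheapest is B - I - J - H - G at 11.5 min.
So from B the first move is to I.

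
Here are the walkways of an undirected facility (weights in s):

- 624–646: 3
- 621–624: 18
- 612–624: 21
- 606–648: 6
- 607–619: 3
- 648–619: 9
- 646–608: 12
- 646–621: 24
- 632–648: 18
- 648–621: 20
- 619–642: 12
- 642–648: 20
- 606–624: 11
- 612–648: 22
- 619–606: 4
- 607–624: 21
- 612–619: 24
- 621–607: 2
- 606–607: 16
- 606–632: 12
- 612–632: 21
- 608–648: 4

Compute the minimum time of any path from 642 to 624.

27 s

Candidate routes:
642 → 619 → 607 → 621 → 624: 12+3+2+18 = 35
642 → 619 → 606 → 624: 12+4+11 = 27
642 → 619 → 607 → 624: 12+3+21 = 36
The minimum is 27 s via 642 → 619 → 606 → 624.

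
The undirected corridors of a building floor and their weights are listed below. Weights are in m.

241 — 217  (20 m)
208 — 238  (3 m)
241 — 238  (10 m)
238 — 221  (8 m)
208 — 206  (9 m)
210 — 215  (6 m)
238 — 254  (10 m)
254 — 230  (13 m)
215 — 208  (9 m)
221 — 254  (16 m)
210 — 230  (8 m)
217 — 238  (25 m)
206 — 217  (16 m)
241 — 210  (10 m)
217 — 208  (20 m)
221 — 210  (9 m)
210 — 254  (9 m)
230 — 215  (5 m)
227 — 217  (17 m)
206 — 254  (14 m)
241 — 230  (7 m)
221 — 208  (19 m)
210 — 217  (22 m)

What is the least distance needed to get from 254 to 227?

47 m

Candidate routes:
254 → 206 → 217 → 227: 14+16+17 = 47
254 → 238 → 208 → 217 → 227: 10+3+20+17 = 50
254 → 210 → 217 → 227: 9+22+17 = 48
Cheapest is 254 → 206 → 217 → 227 at 47 m.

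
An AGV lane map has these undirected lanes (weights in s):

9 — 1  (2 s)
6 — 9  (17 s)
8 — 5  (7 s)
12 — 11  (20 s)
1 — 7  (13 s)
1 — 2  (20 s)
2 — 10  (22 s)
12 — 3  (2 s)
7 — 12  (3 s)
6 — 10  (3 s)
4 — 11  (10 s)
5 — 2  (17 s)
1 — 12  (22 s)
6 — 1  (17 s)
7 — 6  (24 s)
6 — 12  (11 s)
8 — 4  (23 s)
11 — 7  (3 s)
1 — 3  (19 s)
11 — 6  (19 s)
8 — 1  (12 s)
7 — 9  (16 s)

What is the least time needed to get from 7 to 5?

Compare a few routes:
7 - 1 - 8 - 5: 13+12+7 = 32
7 - 9 - 1 - 8 - 5: 16+2+12+7 = 37
7 - 11 - 4 - 8 - 5: 3+10+23+7 = 43
7 - 12 - 3 - 1 - 8 - 5: 3+2+19+12+7 = 43
The minimum is 32 s via 7 - 1 - 8 - 5.

32 s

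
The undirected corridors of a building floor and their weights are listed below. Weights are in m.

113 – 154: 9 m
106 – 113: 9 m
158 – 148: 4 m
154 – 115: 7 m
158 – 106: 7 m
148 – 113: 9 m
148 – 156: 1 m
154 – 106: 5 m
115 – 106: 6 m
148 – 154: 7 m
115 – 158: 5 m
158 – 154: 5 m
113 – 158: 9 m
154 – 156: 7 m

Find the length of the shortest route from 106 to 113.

Enumerating some paths:
106–154–113: 5+9 = 14
106–158–113: 7+9 = 16
106–113: 9 = 9
The minimum is 9 m via 106–113.

9 m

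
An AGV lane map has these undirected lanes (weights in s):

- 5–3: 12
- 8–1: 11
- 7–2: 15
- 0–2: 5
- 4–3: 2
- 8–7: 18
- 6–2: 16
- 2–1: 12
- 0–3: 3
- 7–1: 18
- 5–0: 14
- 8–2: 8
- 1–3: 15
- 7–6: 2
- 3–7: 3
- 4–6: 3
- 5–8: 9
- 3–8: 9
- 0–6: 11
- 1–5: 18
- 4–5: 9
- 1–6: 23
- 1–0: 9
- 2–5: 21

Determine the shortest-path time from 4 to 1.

Enumerating some paths:
4 - 3 - 0 - 1: 2+3+9 = 14
4 - 3 - 1: 2+15 = 17
The minimum is 14 s via 4 - 3 - 0 - 1.

14 s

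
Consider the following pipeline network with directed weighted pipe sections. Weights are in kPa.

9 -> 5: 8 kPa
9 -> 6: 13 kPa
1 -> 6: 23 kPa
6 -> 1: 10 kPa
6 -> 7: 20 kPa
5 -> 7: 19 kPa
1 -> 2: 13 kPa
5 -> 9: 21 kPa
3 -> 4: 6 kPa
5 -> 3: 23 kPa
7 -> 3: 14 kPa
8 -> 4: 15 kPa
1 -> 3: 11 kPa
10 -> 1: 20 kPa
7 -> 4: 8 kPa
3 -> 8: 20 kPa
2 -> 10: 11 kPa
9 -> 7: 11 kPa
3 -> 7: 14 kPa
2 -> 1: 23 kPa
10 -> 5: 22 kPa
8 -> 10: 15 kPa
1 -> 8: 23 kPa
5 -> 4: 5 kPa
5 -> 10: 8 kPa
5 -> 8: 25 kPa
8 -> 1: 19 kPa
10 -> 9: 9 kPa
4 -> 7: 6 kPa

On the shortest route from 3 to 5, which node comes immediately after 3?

Candidate routes:
3 - 8 - 10 - 9 - 5: 20+15+9+8 = 52
3 - 8 - 1 - 2 - 10 - 9 - 5: 20+19+13+11+9+8 = 80
3 - 8 - 10 - 5: 20+15+22 = 57
Cheapest is 3 - 8 - 10 - 9 - 5 at 52 kPa.
So from 3 the first move is to 8.

8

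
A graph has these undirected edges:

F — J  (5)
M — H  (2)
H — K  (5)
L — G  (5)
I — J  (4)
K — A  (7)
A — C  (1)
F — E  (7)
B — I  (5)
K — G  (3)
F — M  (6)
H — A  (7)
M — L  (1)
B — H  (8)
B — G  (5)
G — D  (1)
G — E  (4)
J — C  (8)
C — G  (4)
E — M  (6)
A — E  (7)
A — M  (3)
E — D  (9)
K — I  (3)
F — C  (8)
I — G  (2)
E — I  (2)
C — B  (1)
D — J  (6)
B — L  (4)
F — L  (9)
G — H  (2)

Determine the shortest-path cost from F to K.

Running Dijkstra from F:
F: 0
J: 5  (via F)
M: 6  (via F)
E: 7  (via F)
L: 7  (via M)
C: 8  (via F)
H: 8  (via M)
A: 9  (via M)
B: 9  (via C)
I: 9  (via J)
G: 10  (via H)
D: 11  (via J)
K: 12  (via I)
Shortest route: F–J–I–K = 12.

12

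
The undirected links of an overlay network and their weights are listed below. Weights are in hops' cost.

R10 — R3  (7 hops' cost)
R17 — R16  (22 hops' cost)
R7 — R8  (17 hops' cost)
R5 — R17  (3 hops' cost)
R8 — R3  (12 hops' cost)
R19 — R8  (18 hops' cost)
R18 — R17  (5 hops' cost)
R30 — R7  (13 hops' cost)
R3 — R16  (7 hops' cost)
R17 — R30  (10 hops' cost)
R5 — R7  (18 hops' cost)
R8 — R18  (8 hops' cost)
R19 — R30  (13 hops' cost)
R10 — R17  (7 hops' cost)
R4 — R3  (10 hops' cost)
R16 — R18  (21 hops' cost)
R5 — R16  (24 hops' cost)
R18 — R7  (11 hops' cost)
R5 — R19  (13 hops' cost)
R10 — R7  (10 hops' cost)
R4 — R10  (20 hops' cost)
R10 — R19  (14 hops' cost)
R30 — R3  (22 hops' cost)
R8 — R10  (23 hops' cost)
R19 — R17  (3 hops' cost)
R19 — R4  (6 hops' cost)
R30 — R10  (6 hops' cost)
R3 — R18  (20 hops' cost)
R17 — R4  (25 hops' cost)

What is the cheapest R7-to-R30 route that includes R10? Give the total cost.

Best R7 to R10: R7 → R10 costing 10
Shortest R10→R30: R10 → R30 = 6
Total via R10: 10 + 6 = 16 hops' cost.

16 hops' cost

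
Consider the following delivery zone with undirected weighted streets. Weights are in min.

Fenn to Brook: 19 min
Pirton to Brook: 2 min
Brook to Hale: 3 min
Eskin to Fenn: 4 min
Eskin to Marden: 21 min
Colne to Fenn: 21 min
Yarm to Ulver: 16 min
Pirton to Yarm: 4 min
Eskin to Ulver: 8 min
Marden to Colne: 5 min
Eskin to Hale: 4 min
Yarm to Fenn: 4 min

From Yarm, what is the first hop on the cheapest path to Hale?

Candidate routes:
Yarm - Fenn - Eskin - Hale: 4+4+4 = 12
Yarm - Pirton - Brook - Hale: 4+2+3 = 9
The minimum is 9 min via Yarm - Pirton - Brook - Hale.
So from Yarm the first move is to Pirton.

Pirton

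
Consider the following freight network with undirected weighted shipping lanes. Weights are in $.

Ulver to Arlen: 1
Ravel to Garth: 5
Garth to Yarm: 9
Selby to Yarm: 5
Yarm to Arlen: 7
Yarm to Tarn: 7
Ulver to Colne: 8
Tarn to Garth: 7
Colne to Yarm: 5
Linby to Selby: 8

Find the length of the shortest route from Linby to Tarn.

$20

Compare a few routes:
Linby - Selby - Yarm - Tarn: 8+5+7 = 20
Linby - Selby - Yarm - Garth - Tarn: 8+5+9+7 = 29
The minimum is $20 via Linby - Selby - Yarm - Tarn.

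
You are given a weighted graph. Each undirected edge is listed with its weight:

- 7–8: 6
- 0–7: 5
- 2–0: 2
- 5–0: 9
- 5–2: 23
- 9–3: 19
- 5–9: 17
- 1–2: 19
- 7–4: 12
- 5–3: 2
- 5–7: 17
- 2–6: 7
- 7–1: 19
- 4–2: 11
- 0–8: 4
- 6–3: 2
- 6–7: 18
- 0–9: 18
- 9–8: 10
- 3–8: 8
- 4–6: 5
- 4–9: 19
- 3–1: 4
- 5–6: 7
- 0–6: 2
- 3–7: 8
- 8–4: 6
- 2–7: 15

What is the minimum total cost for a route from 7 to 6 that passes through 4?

17

Best 7 to 4: 7 → 4 costing 12
Shortest 4→6: 4 → 6 = 5
Total via 4: 12 + 5 = 17.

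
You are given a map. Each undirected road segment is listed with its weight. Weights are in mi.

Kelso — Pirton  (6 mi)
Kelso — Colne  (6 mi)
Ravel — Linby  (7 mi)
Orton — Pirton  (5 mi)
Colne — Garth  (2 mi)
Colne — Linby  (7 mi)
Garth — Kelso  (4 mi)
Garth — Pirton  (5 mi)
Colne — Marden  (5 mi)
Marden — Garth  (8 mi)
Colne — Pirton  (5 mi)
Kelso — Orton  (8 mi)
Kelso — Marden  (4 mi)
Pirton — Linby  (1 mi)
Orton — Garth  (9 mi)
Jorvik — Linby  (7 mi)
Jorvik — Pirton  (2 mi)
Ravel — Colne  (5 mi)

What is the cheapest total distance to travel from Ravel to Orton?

13 mi

Running Dijkstra from Ravel:
Ravel: 0
Colne: 5  (via Ravel)
Linby: 7  (via Ravel)
Garth: 7  (via Colne)
Pirton: 8  (via Linby)
Marden: 10  (via Colne)
Jorvik: 10  (via Pirton)
Kelso: 11  (via Colne)
Orton: 13  (via Pirton)
Shortest route: Ravel–Linby–Pirton–Orton = 13 mi.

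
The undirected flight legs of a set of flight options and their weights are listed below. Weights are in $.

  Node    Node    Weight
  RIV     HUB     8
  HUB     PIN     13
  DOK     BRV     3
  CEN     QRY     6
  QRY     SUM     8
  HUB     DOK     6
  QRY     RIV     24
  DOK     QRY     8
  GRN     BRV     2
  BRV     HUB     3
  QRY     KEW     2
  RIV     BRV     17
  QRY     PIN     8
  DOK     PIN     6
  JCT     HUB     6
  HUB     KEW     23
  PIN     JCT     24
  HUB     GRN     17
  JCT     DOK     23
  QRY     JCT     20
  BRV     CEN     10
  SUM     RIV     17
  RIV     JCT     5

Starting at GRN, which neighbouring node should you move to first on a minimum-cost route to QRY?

BRV

Enumerating some paths:
GRN → BRV → DOK → QRY: 2+3+8 = 13
GRN → BRV → CEN → QRY: 2+10+6 = 18
Cheapest is GRN → BRV → DOK → QRY at $13.
So from GRN the first move is to BRV.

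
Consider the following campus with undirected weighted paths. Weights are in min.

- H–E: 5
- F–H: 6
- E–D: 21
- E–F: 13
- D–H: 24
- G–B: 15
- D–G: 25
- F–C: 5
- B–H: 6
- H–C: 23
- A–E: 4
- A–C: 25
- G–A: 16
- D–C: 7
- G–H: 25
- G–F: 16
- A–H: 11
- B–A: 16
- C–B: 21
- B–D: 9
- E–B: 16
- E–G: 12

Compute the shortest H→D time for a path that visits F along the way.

18 min

Shortest H→F: H → F = 6
Shortest F→D: F → C → D = 12
Total via F: 6 + 12 = 18 min.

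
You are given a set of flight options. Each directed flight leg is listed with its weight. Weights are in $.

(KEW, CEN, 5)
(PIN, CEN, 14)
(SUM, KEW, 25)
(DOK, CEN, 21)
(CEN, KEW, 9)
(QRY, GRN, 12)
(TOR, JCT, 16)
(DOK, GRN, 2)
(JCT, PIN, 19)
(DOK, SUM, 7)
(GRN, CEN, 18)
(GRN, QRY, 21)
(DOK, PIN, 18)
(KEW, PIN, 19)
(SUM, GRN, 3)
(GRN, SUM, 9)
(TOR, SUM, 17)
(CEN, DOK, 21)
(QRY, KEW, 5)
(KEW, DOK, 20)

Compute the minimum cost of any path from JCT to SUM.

Running Dijkstra from JCT:
JCT: 0
PIN: 19  (via JCT)
CEN: 33  (via PIN)
KEW: 42  (via CEN)
DOK: 54  (via CEN)
GRN: 56  (via DOK)
SUM: 61  (via DOK)
Shortest route: JCT → PIN → CEN → DOK → SUM = $61.

$61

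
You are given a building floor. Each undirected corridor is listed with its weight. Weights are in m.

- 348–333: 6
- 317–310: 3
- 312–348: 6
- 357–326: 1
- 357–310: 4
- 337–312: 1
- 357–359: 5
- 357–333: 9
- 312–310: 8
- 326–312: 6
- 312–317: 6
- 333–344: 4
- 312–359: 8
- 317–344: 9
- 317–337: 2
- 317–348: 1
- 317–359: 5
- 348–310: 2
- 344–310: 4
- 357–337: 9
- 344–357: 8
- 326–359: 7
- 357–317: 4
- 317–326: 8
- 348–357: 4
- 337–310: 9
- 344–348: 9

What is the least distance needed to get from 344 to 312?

10 m

Running Dijkstra from 344:
344: 0
333: 4  (via 344)
310: 4  (via 344)
348: 6  (via 310)
317: 7  (via 310)
357: 8  (via 344)
326: 9  (via 357)
337: 9  (via 317)
312: 10  (via 337)
Shortest route: 344–310–317–337–312 = 10 m.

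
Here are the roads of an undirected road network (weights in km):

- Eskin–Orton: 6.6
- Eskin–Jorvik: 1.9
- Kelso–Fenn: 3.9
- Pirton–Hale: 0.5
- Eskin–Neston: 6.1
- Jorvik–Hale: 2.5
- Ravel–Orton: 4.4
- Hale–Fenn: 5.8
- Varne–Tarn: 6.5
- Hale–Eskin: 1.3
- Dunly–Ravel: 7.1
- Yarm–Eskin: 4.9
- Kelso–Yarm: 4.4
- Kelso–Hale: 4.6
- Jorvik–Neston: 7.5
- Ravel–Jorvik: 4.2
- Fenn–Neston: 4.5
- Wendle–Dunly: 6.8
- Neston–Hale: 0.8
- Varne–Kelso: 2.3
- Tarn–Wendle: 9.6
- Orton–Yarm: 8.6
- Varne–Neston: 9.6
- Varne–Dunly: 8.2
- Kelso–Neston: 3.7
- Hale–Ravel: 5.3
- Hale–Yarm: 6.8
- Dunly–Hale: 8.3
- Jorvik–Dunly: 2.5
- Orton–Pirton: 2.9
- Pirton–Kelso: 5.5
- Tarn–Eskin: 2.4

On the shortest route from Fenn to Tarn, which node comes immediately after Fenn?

Compare a few routes:
Fenn → Kelso → Neston → Hale → Eskin → Tarn: 3.9+3.7+0.8+1.3+2.4 = 12.1
Fenn → Neston → Hale → Eskin → Tarn: 4.5+0.8+1.3+2.4 = 9
Fenn → Hale → Eskin → Tarn: 5.8+1.3+2.4 = 9.5
Cheapest is Fenn → Neston → Hale → Eskin → Tarn at 9 km.
So from Fenn the first move is to Neston.

Neston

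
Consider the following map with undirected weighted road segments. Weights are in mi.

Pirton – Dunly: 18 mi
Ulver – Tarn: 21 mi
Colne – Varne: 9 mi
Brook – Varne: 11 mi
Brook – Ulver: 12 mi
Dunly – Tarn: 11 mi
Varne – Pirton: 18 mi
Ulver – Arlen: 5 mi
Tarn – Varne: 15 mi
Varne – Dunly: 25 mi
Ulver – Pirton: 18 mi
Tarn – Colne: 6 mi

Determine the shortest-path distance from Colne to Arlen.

32 mi

Enumerating some paths:
Colne → Tarn → Ulver → Arlen: 6+21+5 = 32
Colne → Varne → Brook → Ulver → Arlen: 9+11+12+5 = 37
Cheapest is Colne → Tarn → Ulver → Arlen at 32 mi.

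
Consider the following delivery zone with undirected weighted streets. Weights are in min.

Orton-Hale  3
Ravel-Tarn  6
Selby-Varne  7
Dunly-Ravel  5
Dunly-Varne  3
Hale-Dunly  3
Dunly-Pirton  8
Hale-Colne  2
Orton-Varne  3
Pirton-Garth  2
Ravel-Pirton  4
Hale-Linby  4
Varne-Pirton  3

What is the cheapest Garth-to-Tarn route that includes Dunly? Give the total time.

19 min

Best Garth to Dunly: Garth–Pirton–Varne–Dunly costing 8
Best Dunly to Tarn: Dunly–Ravel–Tarn costing 11
Total via Dunly: 8 + 11 = 19 min.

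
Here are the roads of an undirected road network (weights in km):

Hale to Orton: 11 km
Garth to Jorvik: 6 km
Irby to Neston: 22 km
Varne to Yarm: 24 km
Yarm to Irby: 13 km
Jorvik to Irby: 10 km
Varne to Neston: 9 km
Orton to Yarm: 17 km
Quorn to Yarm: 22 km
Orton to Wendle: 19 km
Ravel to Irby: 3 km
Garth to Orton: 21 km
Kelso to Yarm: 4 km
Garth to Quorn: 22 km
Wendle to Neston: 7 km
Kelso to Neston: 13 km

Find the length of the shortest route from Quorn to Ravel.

38 km

Compare a few routes:
Quorn → Yarm → Irby → Ravel: 22+13+3 = 38
Quorn → Garth → Jorvik → Irby → Ravel: 22+6+10+3 = 41
Quorn → Yarm → Kelso → Neston → Irby → Ravel: 22+4+13+22+3 = 64
Cheapest is Quorn → Yarm → Irby → Ravel at 38 km.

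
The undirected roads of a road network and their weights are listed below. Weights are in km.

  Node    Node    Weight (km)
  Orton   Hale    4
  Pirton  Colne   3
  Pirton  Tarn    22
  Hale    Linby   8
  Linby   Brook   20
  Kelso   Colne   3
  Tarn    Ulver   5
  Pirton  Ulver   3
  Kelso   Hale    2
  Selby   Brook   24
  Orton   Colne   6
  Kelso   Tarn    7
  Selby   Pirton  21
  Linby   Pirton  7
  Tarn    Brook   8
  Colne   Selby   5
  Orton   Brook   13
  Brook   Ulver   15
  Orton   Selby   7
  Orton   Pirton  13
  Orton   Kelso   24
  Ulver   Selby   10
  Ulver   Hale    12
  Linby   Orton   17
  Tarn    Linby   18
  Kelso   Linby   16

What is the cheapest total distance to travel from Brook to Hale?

Enumerating some paths:
Brook–Orton–Colne–Kelso–Hale: 13+6+3+2 = 24
Brook–Tarn–Ulver–Hale: 8+5+12 = 25
Brook–Orton–Hale: 13+4 = 17
Brook–Tarn–Ulver–Pirton–Colne–Kelso–Hale: 8+5+3+3+3+2 = 24
The minimum is 17 km via Brook–Orton–Hale.

17 km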